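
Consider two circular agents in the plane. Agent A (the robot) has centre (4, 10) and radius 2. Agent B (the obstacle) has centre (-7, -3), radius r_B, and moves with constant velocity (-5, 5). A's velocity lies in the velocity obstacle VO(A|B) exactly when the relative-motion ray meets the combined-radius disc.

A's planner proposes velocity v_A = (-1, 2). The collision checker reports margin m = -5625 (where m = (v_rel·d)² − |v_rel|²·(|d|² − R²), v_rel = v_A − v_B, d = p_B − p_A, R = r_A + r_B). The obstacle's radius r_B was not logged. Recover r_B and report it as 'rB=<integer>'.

m = -5625
d = (-11, -13);  v_rel = (4, -3),  |v_rel|² = 25
v_rel×d = (4)·(-13) − (-3)·(-11) = -85
since m = R²·25 − (-85)²:  R² = (7225 + -5625) / 25 = 64
R = √64 = 8  ⇒  r_B = 8 − 2 = 6

rB=6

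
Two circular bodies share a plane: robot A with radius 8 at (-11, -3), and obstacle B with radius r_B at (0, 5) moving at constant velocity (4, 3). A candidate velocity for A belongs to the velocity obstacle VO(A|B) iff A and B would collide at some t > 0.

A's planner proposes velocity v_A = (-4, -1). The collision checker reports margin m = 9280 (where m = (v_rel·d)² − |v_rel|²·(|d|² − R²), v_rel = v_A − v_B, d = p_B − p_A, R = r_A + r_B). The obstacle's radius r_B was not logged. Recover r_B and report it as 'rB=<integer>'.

m = 9280
d = (11, 8);  v_rel = (-8, -4),  |v_rel|² = 80
v_rel×d = (-8)·(8) − (-4)·(11) = -20
since m = R²·80 − (-20)²:  R² = (400 + 9280) / 80 = 121
R = √121 = 11  ⇒  r_B = 11 − 8 = 3

rB=3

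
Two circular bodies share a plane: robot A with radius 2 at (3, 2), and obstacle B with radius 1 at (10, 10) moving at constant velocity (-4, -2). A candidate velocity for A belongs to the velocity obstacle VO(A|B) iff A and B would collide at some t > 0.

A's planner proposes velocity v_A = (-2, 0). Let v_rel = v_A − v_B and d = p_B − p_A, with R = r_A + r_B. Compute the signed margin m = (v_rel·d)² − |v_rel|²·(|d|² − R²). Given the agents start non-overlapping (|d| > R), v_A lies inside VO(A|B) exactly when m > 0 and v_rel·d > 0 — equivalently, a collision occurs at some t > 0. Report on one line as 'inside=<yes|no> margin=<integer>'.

d = (7, 8),  |d|² = 113;  R = 2+1 = 3,  c = 113−3² = 104
v_rel = (2, 2),  |v_rel|² = 8;  v_rel·d = (2)·(7) + (2)·(8) = 30
8·t² − 60·t + 104 = 0  ⇒  m = 30² − 8·104 = 68
m = 68 > 0,  v_rel·d = 30 > 0  ⇒  inside

inside=yes margin=68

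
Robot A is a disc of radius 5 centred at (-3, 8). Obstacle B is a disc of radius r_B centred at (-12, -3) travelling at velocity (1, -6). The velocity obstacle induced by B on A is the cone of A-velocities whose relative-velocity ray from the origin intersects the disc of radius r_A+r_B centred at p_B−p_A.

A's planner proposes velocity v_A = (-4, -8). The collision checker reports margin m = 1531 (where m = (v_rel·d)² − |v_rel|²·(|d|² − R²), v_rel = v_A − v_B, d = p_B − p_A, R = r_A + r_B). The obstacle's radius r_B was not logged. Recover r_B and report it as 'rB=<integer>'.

m = 1531
d = (-9, -11);  v_rel = (-5, -2),  |v_rel|² = 29
v_rel×d = (-5)·(-11) − (-2)·(-9) = 37
since m = R²·29 − 37²:  R² = (1369 + 1531) / 29 = 100
R = √100 = 10  ⇒  r_B = 10 − 5 = 5

rB=5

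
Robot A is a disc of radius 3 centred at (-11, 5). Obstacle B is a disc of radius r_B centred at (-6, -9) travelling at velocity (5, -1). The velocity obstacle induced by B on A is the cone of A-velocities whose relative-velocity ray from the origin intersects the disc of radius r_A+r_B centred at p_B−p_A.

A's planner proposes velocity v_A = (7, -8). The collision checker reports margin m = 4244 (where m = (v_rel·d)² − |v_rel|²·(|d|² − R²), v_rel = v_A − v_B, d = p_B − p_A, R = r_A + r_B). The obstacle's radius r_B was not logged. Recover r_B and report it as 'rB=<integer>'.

m = 4244
d = (5, -14);  v_rel = (2, -7),  |v_rel|² = 53
v_rel×d = (2)·(-14) − (-7)·(5) = 7
since m = R²·53 − 7²:  R² = (49 + 4244) / 53 = 81
R = √81 = 9  ⇒  r_B = 9 − 3 = 6

rB=6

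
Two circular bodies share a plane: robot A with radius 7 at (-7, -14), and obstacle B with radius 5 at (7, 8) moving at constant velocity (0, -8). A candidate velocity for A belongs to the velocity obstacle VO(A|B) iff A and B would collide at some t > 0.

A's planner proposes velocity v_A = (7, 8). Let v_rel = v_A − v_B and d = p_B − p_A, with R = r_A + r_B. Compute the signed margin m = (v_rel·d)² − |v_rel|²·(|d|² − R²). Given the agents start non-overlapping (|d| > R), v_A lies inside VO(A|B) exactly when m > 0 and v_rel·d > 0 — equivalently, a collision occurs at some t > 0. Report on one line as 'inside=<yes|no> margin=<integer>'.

d = (14, 22),  |d|² = 680;  R = 7+5 = 12,  c = 680−12² = 536
v_rel = (7, 16),  |v_rel|² = 305;  v_rel·d = (7)·(14) + (16)·(22) = 450
305·t² − 900·t + 536 = 0  ⇒  m = 450² − 305·536 = 39020
m = 39020 > 0,  v_rel·d = 450 > 0  ⇒  inside

inside=yes margin=39020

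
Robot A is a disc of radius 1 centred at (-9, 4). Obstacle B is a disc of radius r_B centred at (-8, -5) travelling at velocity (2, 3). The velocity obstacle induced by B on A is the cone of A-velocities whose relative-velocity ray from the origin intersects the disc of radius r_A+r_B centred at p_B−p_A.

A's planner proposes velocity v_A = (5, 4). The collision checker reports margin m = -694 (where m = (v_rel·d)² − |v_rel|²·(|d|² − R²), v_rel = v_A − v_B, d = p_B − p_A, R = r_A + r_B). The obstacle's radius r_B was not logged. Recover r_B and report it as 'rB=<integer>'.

m = -694
d = (1, -9);  v_rel = (3, 1),  |v_rel|² = 10
v_rel×d = (3)·(-9) − (1)·(1) = -28
since m = R²·10 − (-28)²:  R² = (784 + -694) / 10 = 9
R = √9 = 3  ⇒  r_B = 3 − 1 = 2

rB=2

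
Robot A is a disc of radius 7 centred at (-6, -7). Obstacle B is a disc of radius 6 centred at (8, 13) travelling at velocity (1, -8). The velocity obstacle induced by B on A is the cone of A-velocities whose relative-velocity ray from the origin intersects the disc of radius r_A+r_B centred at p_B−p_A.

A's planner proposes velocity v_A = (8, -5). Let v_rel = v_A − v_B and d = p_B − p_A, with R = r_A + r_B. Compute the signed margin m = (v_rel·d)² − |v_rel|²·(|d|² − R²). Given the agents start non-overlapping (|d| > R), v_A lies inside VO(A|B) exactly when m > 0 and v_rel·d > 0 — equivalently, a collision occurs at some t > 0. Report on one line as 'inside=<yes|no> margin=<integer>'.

d = (14, 20),  |d|² = 596;  R = 7+6 = 13,  c = 596−13² = 427
v_rel = (7, 3),  |v_rel|² = 58;  v_rel·d = (7)·(14) + (3)·(20) = 158
58·t² − 316·t + 427 = 0  ⇒  m = 158² − 58·427 = 198
m = 198 > 0,  v_rel·d = 158 > 0  ⇒  inside

inside=yes margin=198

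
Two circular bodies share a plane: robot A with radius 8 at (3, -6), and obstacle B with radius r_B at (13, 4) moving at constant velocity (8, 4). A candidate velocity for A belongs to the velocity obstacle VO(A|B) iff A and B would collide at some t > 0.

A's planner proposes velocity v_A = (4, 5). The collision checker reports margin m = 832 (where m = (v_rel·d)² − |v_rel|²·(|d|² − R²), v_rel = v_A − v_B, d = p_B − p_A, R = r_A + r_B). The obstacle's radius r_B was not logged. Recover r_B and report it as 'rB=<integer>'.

m = 832
d = (10, 10);  v_rel = (-4, 1),  |v_rel|² = 17
v_rel×d = (-4)·(10) − (1)·(10) = -50
since m = R²·17 − (-50)²:  R² = (2500 + 832) / 17 = 196
R = √196 = 14  ⇒  r_B = 14 − 8 = 6

rB=6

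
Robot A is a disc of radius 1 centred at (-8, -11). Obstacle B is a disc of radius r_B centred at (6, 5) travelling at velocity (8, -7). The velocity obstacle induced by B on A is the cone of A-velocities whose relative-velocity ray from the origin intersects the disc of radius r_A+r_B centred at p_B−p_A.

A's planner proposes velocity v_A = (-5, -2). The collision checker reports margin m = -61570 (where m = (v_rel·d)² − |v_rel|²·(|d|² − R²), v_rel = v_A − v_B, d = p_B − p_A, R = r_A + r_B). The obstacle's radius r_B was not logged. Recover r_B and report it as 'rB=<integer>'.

m = -61570
d = (14, 16);  v_rel = (-13, 5),  |v_rel|² = 194
v_rel×d = (-13)·(16) − (5)·(14) = -278
since m = R²·194 − (-278)²:  R² = (77284 + -61570) / 194 = 81
R = √81 = 9  ⇒  r_B = 9 − 1 = 8

rB=8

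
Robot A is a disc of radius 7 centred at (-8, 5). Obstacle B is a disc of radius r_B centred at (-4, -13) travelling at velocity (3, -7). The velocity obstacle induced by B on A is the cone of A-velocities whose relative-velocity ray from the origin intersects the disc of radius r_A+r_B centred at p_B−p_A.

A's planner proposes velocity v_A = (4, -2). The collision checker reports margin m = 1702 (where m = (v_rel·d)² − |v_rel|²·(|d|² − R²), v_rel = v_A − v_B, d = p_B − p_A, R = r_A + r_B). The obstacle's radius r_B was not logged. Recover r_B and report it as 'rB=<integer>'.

m = 1702
d = (4, -18);  v_rel = (1, 5),  |v_rel|² = 26
v_rel×d = (1)·(-18) − (5)·(4) = -38
since m = R²·26 − (-38)²:  R² = (1444 + 1702) / 26 = 121
R = √121 = 11  ⇒  r_B = 11 − 7 = 4

rB=4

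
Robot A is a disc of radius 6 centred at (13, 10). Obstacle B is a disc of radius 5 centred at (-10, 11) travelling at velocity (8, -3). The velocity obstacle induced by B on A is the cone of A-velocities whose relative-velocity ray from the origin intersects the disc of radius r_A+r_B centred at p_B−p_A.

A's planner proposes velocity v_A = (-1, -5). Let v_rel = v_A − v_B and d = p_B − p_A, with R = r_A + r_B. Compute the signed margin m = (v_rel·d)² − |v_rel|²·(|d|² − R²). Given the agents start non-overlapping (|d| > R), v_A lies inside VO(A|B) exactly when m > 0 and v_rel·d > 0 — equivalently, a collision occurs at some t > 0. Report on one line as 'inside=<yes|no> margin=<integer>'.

d = (-23, 1),  |d|² = 530;  R = 6+5 = 11,  c = 530−11² = 409
v_rel = (-9, -2),  |v_rel|² = 85;  v_rel·d = (-9)·(-23) + (-2)·(1) = 205
85·t² − 410·t + 409 = 0  ⇒  m = 205² − 85·409 = 7260
m = 7260 > 0,  v_rel·d = 205 > 0  ⇒  inside

inside=yes margin=7260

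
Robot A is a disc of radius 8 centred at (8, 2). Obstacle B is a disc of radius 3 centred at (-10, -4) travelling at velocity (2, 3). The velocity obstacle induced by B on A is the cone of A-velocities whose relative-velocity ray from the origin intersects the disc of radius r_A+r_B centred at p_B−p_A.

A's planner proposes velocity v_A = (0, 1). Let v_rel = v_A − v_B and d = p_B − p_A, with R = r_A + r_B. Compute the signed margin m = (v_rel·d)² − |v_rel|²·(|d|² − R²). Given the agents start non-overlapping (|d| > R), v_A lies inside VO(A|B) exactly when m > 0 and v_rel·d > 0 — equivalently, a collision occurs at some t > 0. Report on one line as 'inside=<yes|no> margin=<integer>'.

d = (-18, -6),  |d|² = 360;  R = 8+3 = 11,  c = 360−11² = 239
v_rel = (-2, -2),  |v_rel|² = 8;  v_rel·d = (-2)·(-18) + (-2)·(-6) = 48
8·t² − 96·t + 239 = 0  ⇒  m = 48² − 8·239 = 392
m = 392 > 0,  v_rel·d = 48 > 0  ⇒  inside

inside=yes margin=392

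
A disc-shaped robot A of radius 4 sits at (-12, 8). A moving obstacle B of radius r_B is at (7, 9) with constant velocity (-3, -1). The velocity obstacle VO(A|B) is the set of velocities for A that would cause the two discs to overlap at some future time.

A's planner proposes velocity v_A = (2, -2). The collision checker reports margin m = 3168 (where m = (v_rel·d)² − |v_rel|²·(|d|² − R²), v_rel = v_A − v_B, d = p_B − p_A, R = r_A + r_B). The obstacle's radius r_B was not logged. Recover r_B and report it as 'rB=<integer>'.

m = 3168
d = (19, 1);  v_rel = (5, -1),  |v_rel|² = 26
v_rel×d = (5)·(1) − (-1)·(19) = 24
since m = R²·26 − 24²:  R² = (576 + 3168) / 26 = 144
R = √144 = 12  ⇒  r_B = 12 − 4 = 8

rB=8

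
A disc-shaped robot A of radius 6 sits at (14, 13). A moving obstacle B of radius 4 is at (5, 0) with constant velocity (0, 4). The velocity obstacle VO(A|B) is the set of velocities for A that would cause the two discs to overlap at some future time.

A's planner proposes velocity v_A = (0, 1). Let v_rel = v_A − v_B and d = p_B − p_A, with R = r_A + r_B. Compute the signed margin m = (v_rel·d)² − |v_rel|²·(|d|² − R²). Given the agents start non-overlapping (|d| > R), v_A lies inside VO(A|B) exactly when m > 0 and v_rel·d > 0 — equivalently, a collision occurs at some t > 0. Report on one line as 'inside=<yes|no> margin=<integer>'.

d = (-9, -13),  |d|² = 250;  R = 6+4 = 10,  c = 250−10² = 150
v_rel = (0, -3),  |v_rel|² = 9;  v_rel·d = (0)·(-9) + (-3)·(-13) = 39
9·t² − 78·t + 150 = 0  ⇒  m = 39² − 9·150 = 171
m = 171 > 0,  v_rel·d = 39 > 0  ⇒  inside

inside=yes margin=171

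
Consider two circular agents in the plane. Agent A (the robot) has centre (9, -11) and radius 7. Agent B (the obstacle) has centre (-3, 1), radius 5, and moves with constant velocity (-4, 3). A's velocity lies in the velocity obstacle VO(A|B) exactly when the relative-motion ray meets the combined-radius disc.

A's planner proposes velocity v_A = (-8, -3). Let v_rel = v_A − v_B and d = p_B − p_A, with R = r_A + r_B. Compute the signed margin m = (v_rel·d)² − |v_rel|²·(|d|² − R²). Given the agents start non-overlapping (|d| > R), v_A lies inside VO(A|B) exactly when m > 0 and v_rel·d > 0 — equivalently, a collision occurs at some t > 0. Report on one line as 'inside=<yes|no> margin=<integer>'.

d = (-12, 12),  |d|² = 288;  R = 7+5 = 12,  c = 288−12² = 144
v_rel = (-4, -6),  |v_rel|² = 52;  v_rel·d = (-4)·(-12) + (-6)·(12) = -24
52·t² + 48·t + 144 = 0  ⇒  m = (-24)² − 52·144 = -6912
m = -6912 < 0,  v_rel·d = -24 < 0  ⇒  outside

inside=no margin=-6912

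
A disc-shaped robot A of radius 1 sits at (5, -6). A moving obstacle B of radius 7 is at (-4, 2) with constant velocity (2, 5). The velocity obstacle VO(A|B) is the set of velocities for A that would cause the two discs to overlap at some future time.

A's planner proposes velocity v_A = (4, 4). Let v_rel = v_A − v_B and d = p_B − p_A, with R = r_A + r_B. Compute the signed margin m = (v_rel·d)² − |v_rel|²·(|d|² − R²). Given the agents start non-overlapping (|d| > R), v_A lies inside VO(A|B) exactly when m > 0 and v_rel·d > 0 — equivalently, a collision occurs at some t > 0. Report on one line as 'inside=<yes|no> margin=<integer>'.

d = (-9, 8),  |d|² = 145;  R = 1+7 = 8,  c = 145−8² = 81
v_rel = (2, -1),  |v_rel|² = 5;  v_rel·d = (2)·(-9) + (-1)·(8) = -26
5·t² + 52·t + 81 = 0  ⇒  m = (-26)² − 5·81 = 271
m = 271 > 0,  v_rel·d = -26 < 0  ⇒  outside

inside=no margin=271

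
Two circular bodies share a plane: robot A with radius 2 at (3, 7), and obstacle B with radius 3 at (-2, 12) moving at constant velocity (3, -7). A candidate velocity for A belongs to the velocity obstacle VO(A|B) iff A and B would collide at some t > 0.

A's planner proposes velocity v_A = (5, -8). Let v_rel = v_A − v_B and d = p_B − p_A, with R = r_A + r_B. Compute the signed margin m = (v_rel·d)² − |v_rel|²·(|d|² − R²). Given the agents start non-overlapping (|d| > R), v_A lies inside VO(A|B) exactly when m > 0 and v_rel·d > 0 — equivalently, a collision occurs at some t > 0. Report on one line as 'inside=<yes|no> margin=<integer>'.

d = (-5, 5),  |d|² = 50;  R = 2+3 = 5,  c = 50−5² = 25
v_rel = (2, -1),  |v_rel|² = 5;  v_rel·d = (2)·(-5) + (-1)·(5) = -15
5·t² + 30·t + 25 = 0  ⇒  m = (-15)² − 5·25 = 100
m = 100 > 0,  v_rel·d = -15 < 0  ⇒  outside

inside=no margin=100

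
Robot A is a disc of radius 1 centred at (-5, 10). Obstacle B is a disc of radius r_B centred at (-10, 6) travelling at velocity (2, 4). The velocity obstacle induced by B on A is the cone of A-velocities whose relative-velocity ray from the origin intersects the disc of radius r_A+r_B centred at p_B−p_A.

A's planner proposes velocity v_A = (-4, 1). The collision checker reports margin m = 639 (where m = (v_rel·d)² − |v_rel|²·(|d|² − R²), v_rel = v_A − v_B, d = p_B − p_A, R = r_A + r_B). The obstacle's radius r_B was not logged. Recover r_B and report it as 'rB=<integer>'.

m = 639
d = (-5, -4);  v_rel = (-6, -3),  |v_rel|² = 45
v_rel×d = (-6)·(-4) − (-3)·(-5) = 9
since m = R²·45 − 9²:  R² = (81 + 639) / 45 = 16
R = √16 = 4  ⇒  r_B = 4 − 1 = 3

rB=3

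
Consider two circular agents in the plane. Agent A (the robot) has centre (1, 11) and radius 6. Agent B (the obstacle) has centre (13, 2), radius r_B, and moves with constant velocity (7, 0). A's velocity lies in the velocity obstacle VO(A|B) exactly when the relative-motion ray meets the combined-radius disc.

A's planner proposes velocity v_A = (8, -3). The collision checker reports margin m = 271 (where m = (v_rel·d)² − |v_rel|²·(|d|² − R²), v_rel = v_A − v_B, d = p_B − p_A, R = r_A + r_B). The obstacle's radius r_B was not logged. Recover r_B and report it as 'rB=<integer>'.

m = 271
d = (12, -9);  v_rel = (1, -3),  |v_rel|² = 10
v_rel×d = (1)·(-9) − (-3)·(12) = 27
since m = R²·10 − 27²:  R² = (729 + 271) / 10 = 100
R = √100 = 10  ⇒  r_B = 10 − 6 = 4

rB=4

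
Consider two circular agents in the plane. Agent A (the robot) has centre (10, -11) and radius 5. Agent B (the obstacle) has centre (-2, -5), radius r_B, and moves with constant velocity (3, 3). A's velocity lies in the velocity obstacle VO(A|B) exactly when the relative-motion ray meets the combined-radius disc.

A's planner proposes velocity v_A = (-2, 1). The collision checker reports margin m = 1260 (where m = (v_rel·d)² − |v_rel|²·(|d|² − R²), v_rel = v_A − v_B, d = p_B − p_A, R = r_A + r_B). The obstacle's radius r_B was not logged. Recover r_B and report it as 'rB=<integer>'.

m = 1260
d = (-12, 6);  v_rel = (-5, -2),  |v_rel|² = 29
v_rel×d = (-5)·(6) − (-2)·(-12) = -54
since m = R²·29 − (-54)²:  R² = (2916 + 1260) / 29 = 144
R = √144 = 12  ⇒  r_B = 12 − 5 = 7

rB=7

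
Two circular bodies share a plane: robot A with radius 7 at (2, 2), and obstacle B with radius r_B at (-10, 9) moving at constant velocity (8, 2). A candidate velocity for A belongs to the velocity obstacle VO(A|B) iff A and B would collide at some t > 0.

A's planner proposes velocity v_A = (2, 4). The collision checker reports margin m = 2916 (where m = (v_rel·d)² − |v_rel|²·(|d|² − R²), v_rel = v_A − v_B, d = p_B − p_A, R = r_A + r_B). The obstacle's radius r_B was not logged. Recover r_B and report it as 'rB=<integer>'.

m = 2916
d = (-12, 7);  v_rel = (-6, 2),  |v_rel|² = 40
v_rel×d = (-6)·(7) − (2)·(-12) = -18
since m = R²·40 − (-18)²:  R² = (324 + 2916) / 40 = 81
R = √81 = 9  ⇒  r_B = 9 − 7 = 2

rB=2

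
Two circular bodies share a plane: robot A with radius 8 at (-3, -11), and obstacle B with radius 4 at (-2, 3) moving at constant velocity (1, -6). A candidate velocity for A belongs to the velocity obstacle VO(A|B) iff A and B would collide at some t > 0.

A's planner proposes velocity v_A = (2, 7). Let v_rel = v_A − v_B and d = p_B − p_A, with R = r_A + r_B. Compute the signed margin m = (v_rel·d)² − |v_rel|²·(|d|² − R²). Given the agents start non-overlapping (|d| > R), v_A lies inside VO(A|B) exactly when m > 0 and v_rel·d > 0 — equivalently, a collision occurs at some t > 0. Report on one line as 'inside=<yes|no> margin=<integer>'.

d = (1, 14),  |d|² = 197;  R = 8+4 = 12,  c = 197−12² = 53
v_rel = (1, 13),  |v_rel|² = 170;  v_rel·d = (1)·(1) + (13)·(14) = 183
170·t² − 366·t + 53 = 0  ⇒  m = 183² − 170·53 = 24479
m = 24479 > 0,  v_rel·d = 183 > 0  ⇒  inside

inside=yes margin=24479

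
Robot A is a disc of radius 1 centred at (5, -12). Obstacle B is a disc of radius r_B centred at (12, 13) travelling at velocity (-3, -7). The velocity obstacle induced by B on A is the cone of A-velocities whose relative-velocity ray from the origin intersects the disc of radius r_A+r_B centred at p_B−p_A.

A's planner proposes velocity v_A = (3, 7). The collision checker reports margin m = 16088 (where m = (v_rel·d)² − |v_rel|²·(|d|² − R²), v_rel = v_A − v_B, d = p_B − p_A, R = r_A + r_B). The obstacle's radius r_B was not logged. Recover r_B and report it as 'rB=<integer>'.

m = 16088
d = (7, 25);  v_rel = (6, 14),  |v_rel|² = 232
v_rel×d = (6)·(25) − (14)·(7) = 52
since m = R²·232 − 52²:  R² = (2704 + 16088) / 232 = 81
R = √81 = 9  ⇒  r_B = 9 − 1 = 8

rB=8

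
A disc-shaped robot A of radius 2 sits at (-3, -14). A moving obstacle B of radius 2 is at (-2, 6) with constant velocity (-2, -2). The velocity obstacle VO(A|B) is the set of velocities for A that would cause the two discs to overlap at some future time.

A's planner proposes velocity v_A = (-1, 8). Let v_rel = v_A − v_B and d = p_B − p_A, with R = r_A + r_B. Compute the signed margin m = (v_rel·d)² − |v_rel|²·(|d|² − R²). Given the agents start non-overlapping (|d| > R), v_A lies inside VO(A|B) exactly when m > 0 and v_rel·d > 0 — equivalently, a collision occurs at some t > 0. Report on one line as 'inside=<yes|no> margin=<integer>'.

d = (1, 20),  |d|² = 401;  R = 2+2 = 4,  c = 401−4² = 385
v_rel = (1, 10),  |v_rel|² = 101;  v_rel·d = (1)·(1) + (10)·(20) = 201
101·t² − 402·t + 385 = 0  ⇒  m = 201² − 101·385 = 1516
m = 1516 > 0,  v_rel·d = 201 > 0  ⇒  inside

inside=yes margin=1516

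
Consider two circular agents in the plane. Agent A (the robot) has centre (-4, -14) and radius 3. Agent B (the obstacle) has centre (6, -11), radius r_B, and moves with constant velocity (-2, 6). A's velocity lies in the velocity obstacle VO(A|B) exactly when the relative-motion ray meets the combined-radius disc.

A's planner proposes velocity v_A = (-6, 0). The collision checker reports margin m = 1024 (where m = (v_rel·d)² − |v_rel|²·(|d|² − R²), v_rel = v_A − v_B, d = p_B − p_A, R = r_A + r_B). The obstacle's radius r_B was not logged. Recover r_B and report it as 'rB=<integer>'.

m = 1024
d = (10, 3);  v_rel = (-4, -6),  |v_rel|² = 52
v_rel×d = (-4)·(3) − (-6)·(10) = 48
since m = R²·52 − 48²:  R² = (2304 + 1024) / 52 = 64
R = √64 = 8  ⇒  r_B = 8 − 3 = 5

rB=5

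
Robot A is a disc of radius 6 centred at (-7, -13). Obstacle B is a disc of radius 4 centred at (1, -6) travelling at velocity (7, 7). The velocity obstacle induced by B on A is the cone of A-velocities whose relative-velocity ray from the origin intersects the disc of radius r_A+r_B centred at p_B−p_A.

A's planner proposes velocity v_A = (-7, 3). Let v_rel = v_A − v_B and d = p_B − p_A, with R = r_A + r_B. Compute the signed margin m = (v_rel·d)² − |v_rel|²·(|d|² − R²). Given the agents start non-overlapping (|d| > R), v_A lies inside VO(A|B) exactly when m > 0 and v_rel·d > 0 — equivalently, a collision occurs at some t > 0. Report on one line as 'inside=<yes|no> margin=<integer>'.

d = (8, 7),  |d|² = 113;  R = 6+4 = 10,  c = 113−10² = 13
v_rel = (-14, -4),  |v_rel|² = 212;  v_rel·d = (-14)·(8) + (-4)·(7) = -140
212·t² + 280·t + 13 = 0  ⇒  m = (-140)² − 212·13 = 16844
m = 16844 > 0,  v_rel·d = -140 < 0  ⇒  outside

inside=no margin=16844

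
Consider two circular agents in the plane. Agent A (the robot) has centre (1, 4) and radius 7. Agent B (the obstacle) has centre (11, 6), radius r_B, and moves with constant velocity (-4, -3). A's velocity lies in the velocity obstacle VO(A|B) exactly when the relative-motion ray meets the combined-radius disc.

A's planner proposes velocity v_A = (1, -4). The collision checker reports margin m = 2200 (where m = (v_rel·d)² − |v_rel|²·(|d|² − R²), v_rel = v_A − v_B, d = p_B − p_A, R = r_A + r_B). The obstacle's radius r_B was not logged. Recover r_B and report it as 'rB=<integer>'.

m = 2200
d = (10, 2);  v_rel = (5, -1),  |v_rel|² = 26
v_rel×d = (5)·(2) − (-1)·(10) = 20
since m = R²·26 − 20²:  R² = (400 + 2200) / 26 = 100
R = √100 = 10  ⇒  r_B = 10 − 7 = 3

rB=3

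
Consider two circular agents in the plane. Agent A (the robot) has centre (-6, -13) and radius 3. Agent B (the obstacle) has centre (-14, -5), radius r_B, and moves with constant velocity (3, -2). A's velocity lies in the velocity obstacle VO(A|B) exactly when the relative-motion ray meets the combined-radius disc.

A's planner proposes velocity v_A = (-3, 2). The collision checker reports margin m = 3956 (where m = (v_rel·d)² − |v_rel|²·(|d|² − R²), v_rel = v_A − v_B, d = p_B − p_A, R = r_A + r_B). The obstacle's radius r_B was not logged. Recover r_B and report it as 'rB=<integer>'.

m = 3956
d = (-8, 8);  v_rel = (-6, 4),  |v_rel|² = 52
v_rel×d = (-6)·(8) − (4)·(-8) = -16
since m = R²·52 − (-16)²:  R² = (256 + 3956) / 52 = 81
R = √81 = 9  ⇒  r_B = 9 − 3 = 6

rB=6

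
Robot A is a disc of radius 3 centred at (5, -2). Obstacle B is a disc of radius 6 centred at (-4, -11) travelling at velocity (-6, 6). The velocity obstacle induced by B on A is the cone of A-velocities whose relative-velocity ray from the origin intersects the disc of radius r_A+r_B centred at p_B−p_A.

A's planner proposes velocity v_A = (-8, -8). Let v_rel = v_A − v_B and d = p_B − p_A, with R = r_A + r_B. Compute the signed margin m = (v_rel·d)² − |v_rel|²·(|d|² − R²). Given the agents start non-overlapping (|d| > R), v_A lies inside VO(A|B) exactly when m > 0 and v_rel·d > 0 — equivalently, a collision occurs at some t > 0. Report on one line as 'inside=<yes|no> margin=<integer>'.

d = (-9, -9),  |d|² = 162;  R = 3+6 = 9,  c = 162−9² = 81
v_rel = (-2, -14),  |v_rel|² = 200;  v_rel·d = (-2)·(-9) + (-14)·(-9) = 144
200·t² − 288·t + 81 = 0  ⇒  m = 144² − 200·81 = 4536
m = 4536 > 0,  v_rel·d = 144 > 0  ⇒  inside

inside=yes margin=4536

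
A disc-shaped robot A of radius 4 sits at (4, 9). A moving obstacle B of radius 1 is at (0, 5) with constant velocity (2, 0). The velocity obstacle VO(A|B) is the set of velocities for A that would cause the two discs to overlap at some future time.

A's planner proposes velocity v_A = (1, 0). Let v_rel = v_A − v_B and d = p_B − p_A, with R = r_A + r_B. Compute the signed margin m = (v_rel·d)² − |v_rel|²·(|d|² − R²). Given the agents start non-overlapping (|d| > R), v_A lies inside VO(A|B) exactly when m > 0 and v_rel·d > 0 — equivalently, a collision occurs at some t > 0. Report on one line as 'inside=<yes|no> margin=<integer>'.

d = (-4, -4),  |d|² = 32;  R = 4+1 = 5,  c = 32−5² = 7
v_rel = (-1, 0),  |v_rel|² = 1;  v_rel·d = (-1)·(-4) + (0)·(-4) = 4
1·t² − 8·t + 7 = 0  ⇒  m = 4² − 1·7 = 9
m = 9 > 0,  v_rel·d = 4 > 0  ⇒  inside

inside=yes margin=9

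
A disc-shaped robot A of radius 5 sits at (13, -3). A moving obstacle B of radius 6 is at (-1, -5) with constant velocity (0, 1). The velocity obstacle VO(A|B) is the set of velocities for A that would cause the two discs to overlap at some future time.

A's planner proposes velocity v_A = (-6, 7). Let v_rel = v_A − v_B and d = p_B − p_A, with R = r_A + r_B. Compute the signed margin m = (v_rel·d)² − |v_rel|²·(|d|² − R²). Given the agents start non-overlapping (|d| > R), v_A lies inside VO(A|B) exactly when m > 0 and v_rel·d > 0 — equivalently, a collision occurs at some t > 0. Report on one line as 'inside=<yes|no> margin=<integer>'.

d = (-14, -2),  |d|² = 200;  R = 5+6 = 11,  c = 200−11² = 79
v_rel = (-6, 6),  |v_rel|² = 72;  v_rel·d = (-6)·(-14) + (6)·(-2) = 72
72·t² − 144·t + 79 = 0  ⇒  m = 72² − 72·79 = -504
m = -504 < 0,  v_rel·d = 72 > 0  ⇒  outside

inside=no margin=-504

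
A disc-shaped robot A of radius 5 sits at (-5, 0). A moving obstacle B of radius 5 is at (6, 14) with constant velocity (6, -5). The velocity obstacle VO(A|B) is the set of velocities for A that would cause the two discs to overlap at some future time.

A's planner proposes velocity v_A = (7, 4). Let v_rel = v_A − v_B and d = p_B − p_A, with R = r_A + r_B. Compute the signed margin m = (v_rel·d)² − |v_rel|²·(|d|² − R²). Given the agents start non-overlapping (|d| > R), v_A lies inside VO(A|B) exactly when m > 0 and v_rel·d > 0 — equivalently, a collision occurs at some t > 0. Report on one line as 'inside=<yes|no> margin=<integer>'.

d = (11, 14),  |d|² = 317;  R = 5+5 = 10,  c = 317−10² = 217
v_rel = (1, 9),  |v_rel|² = 82;  v_rel·d = (1)·(11) + (9)·(14) = 137
82·t² − 274·t + 217 = 0  ⇒  m = 137² − 82·217 = 975
m = 975 > 0,  v_rel·d = 137 > 0  ⇒  inside

inside=yes margin=975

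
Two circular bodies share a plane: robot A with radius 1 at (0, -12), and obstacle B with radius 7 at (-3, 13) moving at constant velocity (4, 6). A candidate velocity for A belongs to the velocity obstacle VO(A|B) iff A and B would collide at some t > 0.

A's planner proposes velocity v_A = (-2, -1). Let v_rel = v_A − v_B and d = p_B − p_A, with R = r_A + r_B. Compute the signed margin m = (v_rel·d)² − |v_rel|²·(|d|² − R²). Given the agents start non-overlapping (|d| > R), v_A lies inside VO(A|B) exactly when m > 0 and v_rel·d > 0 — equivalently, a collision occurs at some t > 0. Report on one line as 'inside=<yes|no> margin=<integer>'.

d = (-3, 25),  |d|² = 634;  R = 1+7 = 8,  c = 634−8² = 570
v_rel = (-6, -7),  |v_rel|² = 85;  v_rel·d = (-6)·(-3) + (-7)·(25) = -157
85·t² + 314·t + 570 = 0  ⇒  m = (-157)² − 85·570 = -23801
m = -23801 < 0,  v_rel·d = -157 < 0  ⇒  outside

inside=no margin=-23801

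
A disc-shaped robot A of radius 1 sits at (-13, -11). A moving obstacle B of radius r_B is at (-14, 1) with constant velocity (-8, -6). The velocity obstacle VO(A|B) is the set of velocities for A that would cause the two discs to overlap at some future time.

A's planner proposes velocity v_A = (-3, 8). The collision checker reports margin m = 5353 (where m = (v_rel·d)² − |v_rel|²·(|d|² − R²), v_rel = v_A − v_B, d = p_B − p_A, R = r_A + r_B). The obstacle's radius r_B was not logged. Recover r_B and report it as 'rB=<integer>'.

m = 5353
d = (-1, 12);  v_rel = (5, 14),  |v_rel|² = 221
v_rel×d = (5)·(12) − (14)·(-1) = 74
since m = R²·221 − 74²:  R² = (5476 + 5353) / 221 = 49
R = √49 = 7  ⇒  r_B = 7 − 1 = 6

rB=6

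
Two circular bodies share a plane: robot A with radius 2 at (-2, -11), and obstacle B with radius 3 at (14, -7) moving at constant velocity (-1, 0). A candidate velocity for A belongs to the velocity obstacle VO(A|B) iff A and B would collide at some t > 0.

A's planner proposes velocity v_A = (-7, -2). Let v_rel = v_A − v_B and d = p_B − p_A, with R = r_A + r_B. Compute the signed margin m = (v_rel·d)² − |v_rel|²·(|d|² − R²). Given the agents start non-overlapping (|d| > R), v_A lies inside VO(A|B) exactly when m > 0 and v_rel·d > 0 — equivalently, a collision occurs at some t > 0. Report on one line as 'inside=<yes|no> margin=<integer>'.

d = (16, 4),  |d|² = 272;  R = 2+3 = 5,  c = 272−5² = 247
v_rel = (-6, -2),  |v_rel|² = 40;  v_rel·d = (-6)·(16) + (-2)·(4) = -104
40·t² + 208·t + 247 = 0  ⇒  m = (-104)² − 40·247 = 936
m = 936 > 0,  v_rel·d = -104 < 0  ⇒  outside

inside=no margin=936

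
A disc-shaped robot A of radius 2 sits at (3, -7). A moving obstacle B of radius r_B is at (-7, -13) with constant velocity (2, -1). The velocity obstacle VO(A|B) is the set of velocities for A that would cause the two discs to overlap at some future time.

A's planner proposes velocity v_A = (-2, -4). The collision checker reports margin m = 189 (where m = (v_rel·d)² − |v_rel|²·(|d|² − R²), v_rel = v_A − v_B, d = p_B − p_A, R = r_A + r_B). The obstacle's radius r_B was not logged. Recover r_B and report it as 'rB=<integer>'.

m = 189
d = (-10, -6);  v_rel = (-4, -3),  |v_rel|² = 25
v_rel×d = (-4)·(-6) − (-3)·(-10) = -6
since m = R²·25 − (-6)²:  R² = (36 + 189) / 25 = 9
R = √9 = 3  ⇒  r_B = 3 − 2 = 1

rB=1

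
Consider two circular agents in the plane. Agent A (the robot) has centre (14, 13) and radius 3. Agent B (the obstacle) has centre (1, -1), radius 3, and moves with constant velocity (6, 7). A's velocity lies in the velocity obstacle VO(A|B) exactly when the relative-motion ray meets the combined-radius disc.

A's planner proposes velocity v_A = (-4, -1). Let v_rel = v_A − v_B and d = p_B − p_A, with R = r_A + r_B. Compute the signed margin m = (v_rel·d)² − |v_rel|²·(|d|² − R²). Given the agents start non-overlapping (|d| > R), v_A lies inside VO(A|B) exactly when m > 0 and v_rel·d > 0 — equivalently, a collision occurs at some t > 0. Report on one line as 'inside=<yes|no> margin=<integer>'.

d = (-13, -14),  |d|² = 365;  R = 3+3 = 6,  c = 365−6² = 329
v_rel = (-10, -8),  |v_rel|² = 164;  v_rel·d = (-10)·(-13) + (-8)·(-14) = 242
164·t² − 484·t + 329 = 0  ⇒  m = 242² − 164·329 = 4608
m = 4608 > 0,  v_rel·d = 242 > 0  ⇒  inside

inside=yes margin=4608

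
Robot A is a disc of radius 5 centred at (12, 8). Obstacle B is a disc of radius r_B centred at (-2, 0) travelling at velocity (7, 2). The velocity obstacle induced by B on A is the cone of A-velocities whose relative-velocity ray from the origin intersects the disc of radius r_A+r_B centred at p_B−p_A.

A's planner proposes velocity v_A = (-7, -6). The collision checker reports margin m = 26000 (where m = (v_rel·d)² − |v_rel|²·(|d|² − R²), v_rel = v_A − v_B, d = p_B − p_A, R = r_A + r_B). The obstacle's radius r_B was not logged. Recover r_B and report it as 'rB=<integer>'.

m = 26000
d = (-14, -8);  v_rel = (-14, -8),  |v_rel|² = 260
v_rel×d = (-14)·(-8) − (-8)·(-14) = 0
since m = R²·260 − 0²:  R² = (0 + 26000) / 260 = 100
R = √100 = 10  ⇒  r_B = 10 − 5 = 5

rB=5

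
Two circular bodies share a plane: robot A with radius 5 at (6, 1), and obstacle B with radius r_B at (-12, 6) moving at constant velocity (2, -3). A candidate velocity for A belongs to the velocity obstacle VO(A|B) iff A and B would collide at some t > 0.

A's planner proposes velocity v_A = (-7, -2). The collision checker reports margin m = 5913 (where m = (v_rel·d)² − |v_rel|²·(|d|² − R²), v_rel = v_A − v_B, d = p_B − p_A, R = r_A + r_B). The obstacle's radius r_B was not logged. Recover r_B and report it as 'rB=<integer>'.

m = 5913
d = (-18, 5);  v_rel = (-9, 1),  |v_rel|² = 82
v_rel×d = (-9)·(5) − (1)·(-18) = -27
since m = R²·82 − (-27)²:  R² = (729 + 5913) / 82 = 81
R = √81 = 9  ⇒  r_B = 9 − 5 = 4

rB=4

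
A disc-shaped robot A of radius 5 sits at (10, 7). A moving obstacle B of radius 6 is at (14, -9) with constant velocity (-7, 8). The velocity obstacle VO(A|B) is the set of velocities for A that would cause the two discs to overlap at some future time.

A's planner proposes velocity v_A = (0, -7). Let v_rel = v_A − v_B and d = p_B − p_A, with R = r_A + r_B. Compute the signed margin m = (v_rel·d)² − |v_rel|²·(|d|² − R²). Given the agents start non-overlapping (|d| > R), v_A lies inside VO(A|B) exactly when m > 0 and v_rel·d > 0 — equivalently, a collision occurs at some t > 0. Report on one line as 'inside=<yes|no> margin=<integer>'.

d = (4, -16),  |d|² = 272;  R = 5+6 = 11,  c = 272−11² = 151
v_rel = (7, -15),  |v_rel|² = 274;  v_rel·d = (7)·(4) + (-15)·(-16) = 268
274·t² − 536·t + 151 = 0  ⇒  m = 268² − 274·151 = 30450
m = 30450 > 0,  v_rel·d = 268 > 0  ⇒  inside

inside=yes margin=30450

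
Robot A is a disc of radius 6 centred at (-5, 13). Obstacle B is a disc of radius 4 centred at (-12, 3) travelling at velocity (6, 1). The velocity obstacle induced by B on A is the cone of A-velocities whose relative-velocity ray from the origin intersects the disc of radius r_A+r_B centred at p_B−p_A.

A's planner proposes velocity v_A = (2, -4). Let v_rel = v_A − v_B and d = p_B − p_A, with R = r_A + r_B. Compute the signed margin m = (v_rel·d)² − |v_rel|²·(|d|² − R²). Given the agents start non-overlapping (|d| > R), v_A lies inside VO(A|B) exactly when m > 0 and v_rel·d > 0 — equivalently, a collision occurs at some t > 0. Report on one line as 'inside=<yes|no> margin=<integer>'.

d = (-7, -10),  |d|² = 149;  R = 6+4 = 10,  c = 149−10² = 49
v_rel = (-4, -5),  |v_rel|² = 41;  v_rel·d = (-4)·(-7) + (-5)·(-10) = 78
41·t² − 156·t + 49 = 0  ⇒  m = 78² − 41·49 = 4075
m = 4075 > 0,  v_rel·d = 78 > 0  ⇒  inside

inside=yes margin=4075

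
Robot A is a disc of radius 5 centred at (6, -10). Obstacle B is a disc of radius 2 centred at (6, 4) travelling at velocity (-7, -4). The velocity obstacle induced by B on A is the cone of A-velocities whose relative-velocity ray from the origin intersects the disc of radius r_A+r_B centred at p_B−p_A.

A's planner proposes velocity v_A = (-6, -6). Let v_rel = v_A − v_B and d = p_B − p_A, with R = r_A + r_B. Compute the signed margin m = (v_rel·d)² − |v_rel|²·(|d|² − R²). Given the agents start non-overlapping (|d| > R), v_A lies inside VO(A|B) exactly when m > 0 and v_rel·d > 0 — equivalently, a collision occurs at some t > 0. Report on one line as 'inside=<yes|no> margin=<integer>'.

d = (0, 14),  |d|² = 196;  R = 5+2 = 7,  c = 196−7² = 147
v_rel = (1, -2),  |v_rel|² = 5;  v_rel·d = (1)·(0) + (-2)·(14) = -28
5·t² + 56·t + 147 = 0  ⇒  m = (-28)² − 5·147 = 49
m = 49 > 0,  v_rel·d = -28 < 0  ⇒  outside

inside=no margin=49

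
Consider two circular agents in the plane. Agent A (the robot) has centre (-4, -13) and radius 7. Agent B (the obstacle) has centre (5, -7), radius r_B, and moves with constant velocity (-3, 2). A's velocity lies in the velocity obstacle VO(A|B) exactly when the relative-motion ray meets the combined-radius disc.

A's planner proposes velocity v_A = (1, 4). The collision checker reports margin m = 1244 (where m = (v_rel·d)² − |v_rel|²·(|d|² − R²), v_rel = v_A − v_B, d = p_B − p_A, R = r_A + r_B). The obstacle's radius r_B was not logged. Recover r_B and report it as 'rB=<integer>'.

m = 1244
d = (9, 6);  v_rel = (4, 2),  |v_rel|² = 20
v_rel×d = (4)·(6) − (2)·(9) = 6
since m = R²·20 − 6²:  R² = (36 + 1244) / 20 = 64
R = √64 = 8  ⇒  r_B = 8 − 7 = 1

rB=1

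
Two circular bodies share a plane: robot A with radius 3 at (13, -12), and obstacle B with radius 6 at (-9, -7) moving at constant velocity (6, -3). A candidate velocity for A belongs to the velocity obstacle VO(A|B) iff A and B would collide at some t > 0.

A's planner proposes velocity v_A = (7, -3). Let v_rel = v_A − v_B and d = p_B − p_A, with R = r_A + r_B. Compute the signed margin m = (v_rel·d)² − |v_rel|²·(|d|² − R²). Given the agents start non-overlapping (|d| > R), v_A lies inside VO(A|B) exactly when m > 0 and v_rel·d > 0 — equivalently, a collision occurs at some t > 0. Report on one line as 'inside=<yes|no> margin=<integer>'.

d = (-22, 5),  |d|² = 509;  R = 3+6 = 9,  c = 509−9² = 428
v_rel = (1, 0),  |v_rel|² = 1;  v_rel·d = (1)·(-22) + (0)·(5) = -22
1·t² + 44·t + 428 = 0  ⇒  m = (-22)² − 1·428 = 56
m = 56 > 0,  v_rel·d = -22 < 0  ⇒  outside

inside=no margin=56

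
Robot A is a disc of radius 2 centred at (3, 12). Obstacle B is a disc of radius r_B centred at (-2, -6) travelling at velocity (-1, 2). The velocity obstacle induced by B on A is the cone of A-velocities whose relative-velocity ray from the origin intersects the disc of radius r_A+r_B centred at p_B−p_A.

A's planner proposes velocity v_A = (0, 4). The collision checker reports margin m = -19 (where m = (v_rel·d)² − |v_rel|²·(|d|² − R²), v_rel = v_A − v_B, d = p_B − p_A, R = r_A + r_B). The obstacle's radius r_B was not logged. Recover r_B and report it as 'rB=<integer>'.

m = -19
d = (-5, -18);  v_rel = (1, 2),  |v_rel|² = 5
v_rel×d = (1)·(-18) − (2)·(-5) = -8
since m = R²·5 − (-8)²:  R² = (64 + -19) / 5 = 9
R = √9 = 3  ⇒  r_B = 3 − 2 = 1

rB=1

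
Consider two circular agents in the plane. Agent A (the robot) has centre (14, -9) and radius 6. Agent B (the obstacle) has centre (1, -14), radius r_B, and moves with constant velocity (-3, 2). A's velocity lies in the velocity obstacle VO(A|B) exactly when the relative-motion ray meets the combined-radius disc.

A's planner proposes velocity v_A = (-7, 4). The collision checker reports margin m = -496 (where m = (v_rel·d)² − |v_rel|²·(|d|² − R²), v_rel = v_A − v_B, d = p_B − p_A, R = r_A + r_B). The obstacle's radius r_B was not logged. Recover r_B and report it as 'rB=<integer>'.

m = -496
d = (-13, -5);  v_rel = (-4, 2),  |v_rel|² = 20
v_rel×d = (-4)·(-5) − (2)·(-13) = 46
since m = R²·20 − 46²:  R² = (2116 + -496) / 20 = 81
R = √81 = 9  ⇒  r_B = 9 − 6 = 3

rB=3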